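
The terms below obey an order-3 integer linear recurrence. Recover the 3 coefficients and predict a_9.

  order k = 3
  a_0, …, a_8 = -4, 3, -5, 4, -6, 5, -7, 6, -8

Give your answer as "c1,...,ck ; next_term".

  a_3 = -1·-5 + 1·3 + 1·-4 = 4
  a_4 = -1·4 + 1·-5 + 1·3 = -6
  a_5 = -1·-6 + 1·4 + 1·-5 = 5
  a_6 = -1·5 + 1·-6 + 1·4 = -7
  a_7 = -1·-7 + 1·5 + 1·-6 = 6
  a_8 = -1·6 + 1·-7 + 1·5 = -8
  a_9 = -1·-8 + 1·6 + 1·-7 = 7

-1,1,1 ; 7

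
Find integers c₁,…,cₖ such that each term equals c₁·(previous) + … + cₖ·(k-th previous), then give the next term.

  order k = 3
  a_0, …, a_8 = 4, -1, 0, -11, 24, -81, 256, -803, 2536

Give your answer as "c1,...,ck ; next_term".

  a_3 = -2·0 + 3·-1 + -2·4 = -11
  a_4 = -2·-11 + 3·0 + -2·-1 = 24
  a_5 = -2·24 + 3·-11 + -2·0 = -81
  a_6 = -2·-81 + 3·24 + -2·-11 = 256
  a_7 = -2·256 + 3·-81 + -2·24 = -803
  a_8 = -2·-803 + 3·256 + -2·-81 = 2536
  a_9 = -2·2536 + 3·-803 + -2·256 = -7993

-2,3,-2 ; -7993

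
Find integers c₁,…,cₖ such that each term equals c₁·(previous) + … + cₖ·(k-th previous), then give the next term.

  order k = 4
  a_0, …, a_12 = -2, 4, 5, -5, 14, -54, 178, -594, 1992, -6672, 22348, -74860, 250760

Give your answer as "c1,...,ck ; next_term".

  a_4 = -4·-5 + -2·5 + 0·4 + -2·-2 = 14
  a_5 = -4·14 + -2·-5 + 0·5 + -2·4 = -54
  a_6 = -4·-54 + -2·14 + 0·-5 + -2·5 = 178
  a_7 = -4·178 + -2·-54 + 0·14 + -2·-5 = -594
  a_8 = -4·-594 + -2·178 + 0·-54 + -2·14 = 1992
  a_9 = -4·1992 + -2·-594 + 0·178 + -2·-54 = -6672
  a_10 = -4·-6672 + -2·1992 + 0·-594 + -2·178 = 22348
  a_11 = -4·22348 + -2·-6672 + 0·1992 + -2·-594 = -74860
  a_12 = -4·-74860 + -2·22348 + 0·-6672 + -2·1992 = 250760
  a_13 = -4·250760 + -2·-74860 + 0·22348 + -2·-6672 = -839976

-4,-2,0,-2 ; -839976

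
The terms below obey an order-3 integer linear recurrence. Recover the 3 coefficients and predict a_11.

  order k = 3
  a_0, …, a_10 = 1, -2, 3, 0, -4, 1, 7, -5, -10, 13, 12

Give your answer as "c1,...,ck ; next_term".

-1,-2,-1 ; -28

  a_3 = -1·3 + -2·-2 + -1·1 = 0
  a_4 = -1·0 + -2·3 + -1·-2 = -4
  a_5 = -1·-4 + -2·0 + -1·3 = 1
  a_6 = -1·1 + -2·-4 + -1·0 = 7
  a_7 = -1·7 + -2·1 + -1·-4 = -5
  a_8 = -1·-5 + -2·7 + -1·1 = -10
  a_9 = -1·-10 + -2·-5 + -1·7 = 13
  a_10 = -1·13 + -2·-10 + -1·-5 = 12
  a_11 = -1·12 + -2·13 + -1·-10 = -28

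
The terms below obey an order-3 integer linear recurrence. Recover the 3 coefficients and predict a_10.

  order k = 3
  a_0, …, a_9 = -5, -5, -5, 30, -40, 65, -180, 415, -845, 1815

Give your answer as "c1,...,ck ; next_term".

  a_3 = -2·-5 + -1·-5 + -3·-5 = 30
  a_4 = -2·30 + -1·-5 + -3·-5 = -40
  a_5 = -2·-40 + -1·30 + -3·-5 = 65
  a_6 = -2·65 + -1·-40 + -3·30 = -180
  a_7 = -2·-180 + -1·65 + -3·-40 = 415
  a_8 = -2·415 + -1·-180 + -3·65 = -845
  a_9 = -2·-845 + -1·415 + -3·-180 = 1815
  a_10 = -2·1815 + -1·-845 + -3·415 = -4030

-2,-1,-3 ; -4030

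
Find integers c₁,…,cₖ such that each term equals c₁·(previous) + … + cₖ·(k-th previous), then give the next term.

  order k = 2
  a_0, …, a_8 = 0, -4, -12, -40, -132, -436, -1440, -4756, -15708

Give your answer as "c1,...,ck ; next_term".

  a_2 = 3·-4 + 1·0 = -12
  a_3 = 3·-12 + 1·-4 = -40
  a_4 = 3·-40 + 1·-12 = -132
  a_5 = 3·-132 + 1·-40 = -436
  a_6 = 3·-436 + 1·-132 = -1440
  a_7 = 3·-1440 + 1·-436 = -4756
  a_8 = 3·-4756 + 1·-1440 = -15708
  a_9 = 3·-15708 + 1·-4756 = -51880

3,1 ; -51880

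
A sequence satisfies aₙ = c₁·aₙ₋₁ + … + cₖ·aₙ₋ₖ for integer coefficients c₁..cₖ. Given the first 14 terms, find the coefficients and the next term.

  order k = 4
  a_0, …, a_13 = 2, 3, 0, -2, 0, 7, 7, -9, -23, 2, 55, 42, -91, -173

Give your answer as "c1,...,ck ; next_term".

1,-2,0,1 ; 64

  a_4 = 1·-2 + -2·0 + 0·3 + 1·2 = 0
  a_5 = 1·0 + -2·-2 + 0·0 + 1·3 = 7
  a_6 = 1·7 + -2·0 + 0·-2 + 1·0 = 7
  a_7 = 1·7 + -2·7 + 0·0 + 1·-2 = -9
  a_8 = 1·-9 + -2·7 + 0·7 + 1·0 = -23
  a_9 = 1·-23 + -2·-9 + 0·7 + 1·7 = 2
  a_10 = 1·2 + -2·-23 + 0·-9 + 1·7 = 55
  a_11 = 1·55 + -2·2 + 0·-23 + 1·-9 = 42
  a_12 = 1·42 + -2·55 + 0·2 + 1·-23 = -91
  a_13 = 1·-91 + -2·42 + 0·55 + 1·2 = -173
  a_14 = 1·-173 + -2·-91 + 0·42 + 1·55 = 64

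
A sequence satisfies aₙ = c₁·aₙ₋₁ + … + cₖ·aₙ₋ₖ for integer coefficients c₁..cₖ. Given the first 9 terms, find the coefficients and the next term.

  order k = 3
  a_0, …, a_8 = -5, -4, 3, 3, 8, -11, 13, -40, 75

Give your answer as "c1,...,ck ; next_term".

-1,1,-2 ; -141

  a_3 = -1·3 + 1·-4 + -2·-5 = 3
  a_4 = -1·3 + 1·3 + -2·-4 = 8
  a_5 = -1·8 + 1·3 + -2·3 = -11
  a_6 = -1·-11 + 1·8 + -2·3 = 13
  a_7 = -1·13 + 1·-11 + -2·8 = -40
  a_8 = -1·-40 + 1·13 + -2·-11 = 75
  a_9 = -1·75 + 1·-40 + -2·13 = -141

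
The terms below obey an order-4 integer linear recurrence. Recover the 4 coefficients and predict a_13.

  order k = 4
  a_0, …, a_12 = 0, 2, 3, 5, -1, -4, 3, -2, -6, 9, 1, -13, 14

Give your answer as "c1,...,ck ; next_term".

  a_4 = 0·5 + -1·3 + 1·2 + -1·0 = -1
  a_5 = 0·-1 + -1·5 + 1·3 + -1·2 = -4
  a_6 = 0·-4 + -1·-1 + 1·5 + -1·3 = 3
  a_7 = 0·3 + -1·-4 + 1·-1 + -1·5 = -2
  a_8 = 0·-2 + -1·3 + 1·-4 + -1·-1 = -6
  a_9 = 0·-6 + -1·-2 + 1·3 + -1·-4 = 9
  a_10 = 0·9 + -1·-6 + 1·-2 + -1·3 = 1
  a_11 = 0·1 + -1·9 + 1·-6 + -1·-2 = -13
  a_12 = 0·-13 + -1·1 + 1·9 + -1·-6 = 14
  a_13 = 0·14 + -1·-13 + 1·1 + -1·9 = 5

0,-1,1,-1 ; 5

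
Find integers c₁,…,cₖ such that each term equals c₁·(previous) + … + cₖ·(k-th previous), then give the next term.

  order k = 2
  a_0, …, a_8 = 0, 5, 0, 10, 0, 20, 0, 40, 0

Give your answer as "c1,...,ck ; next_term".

  a_2 = 0·5 + 2·0 = 0
  a_3 = 0·0 + 2·5 = 10
  a_4 = 0·10 + 2·0 = 0
  a_5 = 0·0 + 2·10 = 20
  a_6 = 0·20 + 2·0 = 0
  a_7 = 0·0 + 2·20 = 40
  a_8 = 0·40 + 2·0 = 0
  a_9 = 0·0 + 2·40 = 80

0,2 ; 80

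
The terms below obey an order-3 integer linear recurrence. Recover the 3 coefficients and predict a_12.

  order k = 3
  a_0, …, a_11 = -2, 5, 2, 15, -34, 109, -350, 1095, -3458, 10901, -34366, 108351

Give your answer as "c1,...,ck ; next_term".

  a_3 = -2·2 + 3·5 + -2·-2 = 15
  a_4 = -2·15 + 3·2 + -2·5 = -34
  a_5 = -2·-34 + 3·15 + -2·2 = 109
  a_6 = -2·109 + 3·-34 + -2·15 = -350
  a_7 = -2·-350 + 3·109 + -2·-34 = 1095
  a_8 = -2·1095 + 3·-350 + -2·109 = -3458
  a_9 = -2·-3458 + 3·1095 + -2·-350 = 10901
  a_10 = -2·10901 + 3·-3458 + -2·1095 = -34366
  a_11 = -2·-34366 + 3·10901 + -2·-3458 = 108351
  a_12 = -2·108351 + 3·-34366 + -2·10901 = -341602

-2,3,-2 ; -341602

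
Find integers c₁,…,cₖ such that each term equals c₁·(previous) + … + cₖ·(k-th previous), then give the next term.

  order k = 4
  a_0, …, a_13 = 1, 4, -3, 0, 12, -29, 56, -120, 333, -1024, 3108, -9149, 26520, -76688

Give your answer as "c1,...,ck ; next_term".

  a_4 = -4·0 + -4·-3 + -1·4 + 4·1 = 12
  a_5 = -4·12 + -4·0 + -1·-3 + 4·4 = -29
  a_6 = -4·-29 + -4·12 + -1·0 + 4·-3 = 56
  a_7 = -4·56 + -4·-29 + -1·12 + 4·0 = -120
  a_8 = -4·-120 + -4·56 + -1·-29 + 4·12 = 333
  a_9 = -4·333 + -4·-120 + -1·56 + 4·-29 = -1024
  a_10 = -4·-1024 + -4·333 + -1·-120 + 4·56 = 3108
  a_11 = -4·3108 + -4·-1024 + -1·333 + 4·-120 = -9149
  a_12 = -4·-9149 + -4·3108 + -1·-1024 + 4·333 = 26520
  a_13 = -4·26520 + -4·-9149 + -1·3108 + 4·-1024 = -76688
  a_14 = -4·-76688 + -4·26520 + -1·-9149 + 4·3108 = 222253

-4,-4,-1,4 ; 222253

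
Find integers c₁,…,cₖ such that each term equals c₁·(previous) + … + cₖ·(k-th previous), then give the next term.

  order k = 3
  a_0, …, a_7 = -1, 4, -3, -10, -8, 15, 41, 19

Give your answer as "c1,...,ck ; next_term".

1,-2,-1 ; -78

  a_3 = 1·-3 + -2·4 + -1·-1 = -10
  a_4 = 1·-10 + -2·-3 + -1·4 = -8
  a_5 = 1·-8 + -2·-10 + -1·-3 = 15
  a_6 = 1·15 + -2·-8 + -1·-10 = 41
  a_7 = 1·41 + -2·15 + -1·-8 = 19
  a_8 = 1·19 + -2·41 + -1·15 = -78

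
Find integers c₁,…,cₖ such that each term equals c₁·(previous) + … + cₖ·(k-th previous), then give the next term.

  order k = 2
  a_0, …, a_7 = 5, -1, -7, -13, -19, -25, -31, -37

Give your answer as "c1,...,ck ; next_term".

2,-1 ; -43

  a_2 = 2·-1 + -1·5 = -7
  a_3 = 2·-7 + -1·-1 = -13
  a_4 = 2·-13 + -1·-7 = -19
  a_5 = 2·-19 + -1·-13 = -25
  a_6 = 2·-25 + -1·-19 = -31
  a_7 = 2·-31 + -1·-25 = -37
  a_8 = 2·-37 + -1·-31 = -43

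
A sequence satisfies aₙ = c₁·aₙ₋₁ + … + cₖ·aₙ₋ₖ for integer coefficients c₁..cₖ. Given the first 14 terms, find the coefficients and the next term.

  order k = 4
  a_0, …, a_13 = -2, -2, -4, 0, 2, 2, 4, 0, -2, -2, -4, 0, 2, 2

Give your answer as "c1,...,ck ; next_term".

  a_4 = 0·0 + 0·-4 + 0·-2 + -1·-2 = 2
  a_5 = 0·2 + 0·0 + 0·-4 + -1·-2 = 2
  a_6 = 0·2 + 0·2 + 0·0 + -1·-4 = 4
  a_7 = 0·4 + 0·2 + 0·2 + -1·0 = 0
  a_8 = 0·0 + 0·4 + 0·2 + -1·2 = -2
  a_9 = 0·-2 + 0·0 + 0·4 + -1·2 = -2
  a_10 = 0·-2 + 0·-2 + 0·0 + -1·4 = -4
  a_11 = 0·-4 + 0·-2 + 0·-2 + -1·0 = 0
  a_12 = 0·0 + 0·-4 + 0·-2 + -1·-2 = 2
  a_13 = 0·2 + 0·0 + 0·-4 + -1·-2 = 2
  a_14 = 0·2 + 0·2 + 0·0 + -1·-4 = 4

0,0,0,-1 ; 4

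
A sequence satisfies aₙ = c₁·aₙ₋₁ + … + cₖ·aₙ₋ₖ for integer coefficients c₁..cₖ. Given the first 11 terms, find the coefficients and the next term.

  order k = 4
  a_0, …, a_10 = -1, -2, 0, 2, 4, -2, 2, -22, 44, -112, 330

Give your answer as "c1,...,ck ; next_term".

  a_4 = -2·2 + 1·0 + -3·-2 + -2·-1 = 4
  a_5 = -2·4 + 1·2 + -3·0 + -2·-2 = -2
  a_6 = -2·-2 + 1·4 + -3·2 + -2·0 = 2
  a_7 = -2·2 + 1·-2 + -3·4 + -2·2 = -22
  a_8 = -2·-22 + 1·2 + -3·-2 + -2·4 = 44
  a_9 = -2·44 + 1·-22 + -3·2 + -2·-2 = -112
  a_10 = -2·-112 + 1·44 + -3·-22 + -2·2 = 330
  a_11 = -2·330 + 1·-112 + -3·44 + -2·-22 = -860

-2,1,-3,-2 ; -860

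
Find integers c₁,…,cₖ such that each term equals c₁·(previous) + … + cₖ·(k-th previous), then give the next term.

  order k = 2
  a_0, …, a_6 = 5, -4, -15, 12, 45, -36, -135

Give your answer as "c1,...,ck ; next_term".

  a_2 = 0·-4 + -3·5 = -15
  a_3 = 0·-15 + -3·-4 = 12
  a_4 = 0·12 + -3·-15 = 45
  a_5 = 0·45 + -3·12 = -36
  a_6 = 0·-36 + -3·45 = -135
  a_7 = 0·-135 + -3·-36 = 108

0,-3 ; 108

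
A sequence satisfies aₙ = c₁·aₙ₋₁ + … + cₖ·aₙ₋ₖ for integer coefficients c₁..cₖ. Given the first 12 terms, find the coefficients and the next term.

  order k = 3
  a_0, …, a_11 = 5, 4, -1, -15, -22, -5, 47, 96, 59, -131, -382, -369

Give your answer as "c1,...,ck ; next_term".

  a_3 = 1·-1 + -1·4 + -2·5 = -15
  a_4 = 1·-15 + -1·-1 + -2·4 = -22
  a_5 = 1·-22 + -1·-15 + -2·-1 = -5
  a_6 = 1·-5 + -1·-22 + -2·-15 = 47
  a_7 = 1·47 + -1·-5 + -2·-22 = 96
  a_8 = 1·96 + -1·47 + -2·-5 = 59
  a_9 = 1·59 + -1·96 + -2·47 = -131
  a_10 = 1·-131 + -1·59 + -2·96 = -382
  a_11 = 1·-382 + -1·-131 + -2·59 = -369
  a_12 = 1·-369 + -1·-382 + -2·-131 = 275

1,-1,-2 ; 275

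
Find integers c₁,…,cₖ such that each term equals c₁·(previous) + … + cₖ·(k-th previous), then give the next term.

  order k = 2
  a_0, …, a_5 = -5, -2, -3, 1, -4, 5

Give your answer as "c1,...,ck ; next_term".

  a_2 = -1·-2 + 1·-5 = -3
  a_3 = -1·-3 + 1·-2 = 1
  a_4 = -1·1 + 1·-3 = -4
  a_5 = -1·-4 + 1·1 = 5
  a_6 = -1·5 + 1·-4 = -9

-1,1 ; -9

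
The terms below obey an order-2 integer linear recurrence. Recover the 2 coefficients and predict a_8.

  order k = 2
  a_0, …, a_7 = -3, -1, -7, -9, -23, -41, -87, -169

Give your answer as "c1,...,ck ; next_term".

  a_2 = 1·-1 + 2·-3 = -7
  a_3 = 1·-7 + 2·-1 = -9
  a_4 = 1·-9 + 2·-7 = -23
  a_5 = 1·-23 + 2·-9 = -41
  a_6 = 1·-41 + 2·-23 = -87
  a_7 = 1·-87 + 2·-41 = -169
  a_8 = 1·-169 + 2·-87 = -343

1,2 ; -343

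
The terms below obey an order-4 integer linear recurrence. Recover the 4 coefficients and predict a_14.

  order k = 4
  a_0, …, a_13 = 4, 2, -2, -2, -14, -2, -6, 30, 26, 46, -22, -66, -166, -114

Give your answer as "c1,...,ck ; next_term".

0,1,-2,-2 ; 10

  a_4 = 0·-2 + 1·-2 + -2·2 + -2·4 = -14
  a_5 = 0·-14 + 1·-2 + -2·-2 + -2·2 = -2
  a_6 = 0·-2 + 1·-14 + -2·-2 + -2·-2 = -6
  a_7 = 0·-6 + 1·-2 + -2·-14 + -2·-2 = 30
  a_8 = 0·30 + 1·-6 + -2·-2 + -2·-14 = 26
  a_9 = 0·26 + 1·30 + -2·-6 + -2·-2 = 46
  a_10 = 0·46 + 1·26 + -2·30 + -2·-6 = -22
  a_11 = 0·-22 + 1·46 + -2·26 + -2·30 = -66
  a_12 = 0·-66 + 1·-22 + -2·46 + -2·26 = -166
  a_13 = 0·-166 + 1·-66 + -2·-22 + -2·46 = -114
  a_14 = 0·-114 + 1·-166 + -2·-66 + -2·-22 = 10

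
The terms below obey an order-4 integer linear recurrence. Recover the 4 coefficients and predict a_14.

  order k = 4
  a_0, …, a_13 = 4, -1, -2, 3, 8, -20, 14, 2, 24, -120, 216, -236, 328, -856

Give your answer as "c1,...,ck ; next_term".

-2,-2,-2,2 ; 1960

  a_4 = -2·3 + -2·-2 + -2·-1 + 2·4 = 8
  a_5 = -2·8 + -2·3 + -2·-2 + 2·-1 = -20
  a_6 = -2·-20 + -2·8 + -2·3 + 2·-2 = 14
  a_7 = -2·14 + -2·-20 + -2·8 + 2·3 = 2
  a_8 = -2·2 + -2·14 + -2·-20 + 2·8 = 24
  a_9 = -2·24 + -2·2 + -2·14 + 2·-20 = -120
  a_10 = -2·-120 + -2·24 + -2·2 + 2·14 = 216
  a_11 = -2·216 + -2·-120 + -2·24 + 2·2 = -236
  a_12 = -2·-236 + -2·216 + -2·-120 + 2·24 = 328
  a_13 = -2·328 + -2·-236 + -2·216 + 2·-120 = -856
  a_14 = -2·-856 + -2·328 + -2·-236 + 2·216 = 1960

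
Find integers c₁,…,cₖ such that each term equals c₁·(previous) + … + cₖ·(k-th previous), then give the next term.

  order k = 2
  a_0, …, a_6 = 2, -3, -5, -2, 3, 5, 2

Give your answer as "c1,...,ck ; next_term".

1,-1 ; -3

  a_2 = 1·-3 + -1·2 = -5
  a_3 = 1·-5 + -1·-3 = -2
  a_4 = 1·-2 + -1·-5 = 3
  a_5 = 1·3 + -1·-2 = 5
  a_6 = 1·5 + -1·3 = 2
  a_7 = 1·2 + -1·5 = -3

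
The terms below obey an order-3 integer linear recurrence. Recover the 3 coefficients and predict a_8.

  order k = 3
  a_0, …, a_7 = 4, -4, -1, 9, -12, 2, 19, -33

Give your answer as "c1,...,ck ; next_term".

  a_3 = -1·-1 + -1·-4 + 1·4 = 9
  a_4 = -1·9 + -1·-1 + 1·-4 = -12
  a_5 = -1·-12 + -1·9 + 1·-1 = 2
  a_6 = -1·2 + -1·-12 + 1·9 = 19
  a_7 = -1·19 + -1·2 + 1·-12 = -33
  a_8 = -1·-33 + -1·19 + 1·2 = 16

-1,-1,1 ; 16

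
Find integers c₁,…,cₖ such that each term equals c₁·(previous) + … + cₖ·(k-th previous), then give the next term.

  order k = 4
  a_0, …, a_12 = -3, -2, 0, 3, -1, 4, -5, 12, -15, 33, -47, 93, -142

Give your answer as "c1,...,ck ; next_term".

  a_4 = 0·3 + 2·0 + -1·-2 + 1·-3 = -1
  a_5 = 0·-1 + 2·3 + -1·0 + 1·-2 = 4
  a_6 = 0·4 + 2·-1 + -1·3 + 1·0 = -5
  a_7 = 0·-5 + 2·4 + -1·-1 + 1·3 = 12
  a_8 = 0·12 + 2·-5 + -1·4 + 1·-1 = -15
  a_9 = 0·-15 + 2·12 + -1·-5 + 1·4 = 33
  a_10 = 0·33 + 2·-15 + -1·12 + 1·-5 = -47
  a_11 = 0·-47 + 2·33 + -1·-15 + 1·12 = 93
  a_12 = 0·93 + 2·-47 + -1·33 + 1·-15 = -142
  a_13 = 0·-142 + 2·93 + -1·-47 + 1·33 = 266

0,2,-1,1 ; 266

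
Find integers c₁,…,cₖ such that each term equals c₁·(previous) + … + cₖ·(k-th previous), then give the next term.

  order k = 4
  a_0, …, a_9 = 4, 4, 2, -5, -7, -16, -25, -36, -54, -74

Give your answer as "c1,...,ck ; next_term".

1,1,0,-1 ; -103

  a_4 = 1·-5 + 1·2 + 0·4 + -1·4 = -7
  a_5 = 1·-7 + 1·-5 + 0·2 + -1·4 = -16
  a_6 = 1·-16 + 1·-7 + 0·-5 + -1·2 = -25
  a_7 = 1·-25 + 1·-16 + 0·-7 + -1·-5 = -36
  a_8 = 1·-36 + 1·-25 + 0·-16 + -1·-7 = -54
  a_9 = 1·-54 + 1·-36 + 0·-25 + -1·-16 = -74
  a_10 = 1·-74 + 1·-54 + 0·-36 + -1·-25 = -103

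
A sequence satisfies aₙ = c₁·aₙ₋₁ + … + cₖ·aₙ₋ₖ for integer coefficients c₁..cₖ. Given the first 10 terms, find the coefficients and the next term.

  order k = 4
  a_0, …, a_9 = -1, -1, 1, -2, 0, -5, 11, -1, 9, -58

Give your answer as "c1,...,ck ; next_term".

  a_4 = 0·-2 + -1·1 + -4·-1 + 3·-1 = 0
  a_5 = 0·0 + -1·-2 + -4·1 + 3·-1 = -5
  a_6 = 0·-5 + -1·0 + -4·-2 + 3·1 = 11
  a_7 = 0·11 + -1·-5 + -4·0 + 3·-2 = -1
  a_8 = 0·-1 + -1·11 + -4·-5 + 3·0 = 9
  a_9 = 0·9 + -1·-1 + -4·11 + 3·-5 = -58
  a_10 = 0·-58 + -1·9 + -4·-1 + 3·11 = 28

0,-1,-4,3 ; 28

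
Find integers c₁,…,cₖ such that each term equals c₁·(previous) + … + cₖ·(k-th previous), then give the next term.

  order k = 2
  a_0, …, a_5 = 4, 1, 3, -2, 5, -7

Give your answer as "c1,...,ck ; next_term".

-1,1 ; 12

  a_2 = -1·1 + 1·4 = 3
  a_3 = -1·3 + 1·1 = -2
  a_4 = -1·-2 + 1·3 = 5
  a_5 = -1·5 + 1·-2 = -7
  a_6 = -1·-7 + 1·5 = 12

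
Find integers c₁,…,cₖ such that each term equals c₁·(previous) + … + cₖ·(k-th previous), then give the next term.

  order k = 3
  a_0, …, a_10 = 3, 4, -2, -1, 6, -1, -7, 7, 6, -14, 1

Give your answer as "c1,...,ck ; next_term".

0,-1,1 ; 20

  a_3 = 0·-2 + -1·4 + 1·3 = -1
  a_4 = 0·-1 + -1·-2 + 1·4 = 6
  a_5 = 0·6 + -1·-1 + 1·-2 = -1
  a_6 = 0·-1 + -1·6 + 1·-1 = -7
  a_7 = 0·-7 + -1·-1 + 1·6 = 7
  a_8 = 0·7 + -1·-7 + 1·-1 = 6
  a_9 = 0·6 + -1·7 + 1·-7 = -14
  a_10 = 0·-14 + -1·6 + 1·7 = 1
  a_11 = 0·1 + -1·-14 + 1·6 = 20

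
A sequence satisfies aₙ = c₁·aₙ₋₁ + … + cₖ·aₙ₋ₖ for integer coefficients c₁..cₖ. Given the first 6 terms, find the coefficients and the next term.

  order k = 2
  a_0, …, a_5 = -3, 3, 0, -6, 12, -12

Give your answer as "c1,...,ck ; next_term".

  a_2 = -2·3 + -2·-3 = 0
  a_3 = -2·0 + -2·3 = -6
  a_4 = -2·-6 + -2·0 = 12
  a_5 = -2·12 + -2·-6 = -12
  a_6 = -2·-12 + -2·12 = 0

-2,-2 ; 0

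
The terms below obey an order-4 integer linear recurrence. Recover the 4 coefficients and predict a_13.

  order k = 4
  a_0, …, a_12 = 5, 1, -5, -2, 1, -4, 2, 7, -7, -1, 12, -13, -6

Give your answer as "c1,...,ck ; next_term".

  a_4 = 0·-2 + -1·-5 + 1·1 + -1·5 = 1
  a_5 = 0·1 + -1·-2 + 1·-5 + -1·1 = -4
  a_6 = 0·-4 + -1·1 + 1·-2 + -1·-5 = 2
  a_7 = 0·2 + -1·-4 + 1·1 + -1·-2 = 7
  a_8 = 0·7 + -1·2 + 1·-4 + -1·1 = -7
  a_9 = 0·-7 + -1·7 + 1·2 + -1·-4 = -1
  a_10 = 0·-1 + -1·-7 + 1·7 + -1·2 = 12
  a_11 = 0·12 + -1·-1 + 1·-7 + -1·7 = -13
  a_12 = 0·-13 + -1·12 + 1·-1 + -1·-7 = -6
  a_13 = 0·-6 + -1·-13 + 1·12 + -1·-1 = 26

0,-1,1,-1 ; 26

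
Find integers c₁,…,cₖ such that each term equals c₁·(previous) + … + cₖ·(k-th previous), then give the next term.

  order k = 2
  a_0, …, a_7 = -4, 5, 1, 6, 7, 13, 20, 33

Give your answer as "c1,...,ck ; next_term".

1,1 ; 53

  a_2 = 1·5 + 1·-4 = 1
  a_3 = 1·1 + 1·5 = 6
  a_4 = 1·6 + 1·1 = 7
  a_5 = 1·7 + 1·6 = 13
  a_6 = 1·13 + 1·7 = 20
  a_7 = 1·20 + 1·13 = 33
  a_8 = 1·33 + 1·20 = 53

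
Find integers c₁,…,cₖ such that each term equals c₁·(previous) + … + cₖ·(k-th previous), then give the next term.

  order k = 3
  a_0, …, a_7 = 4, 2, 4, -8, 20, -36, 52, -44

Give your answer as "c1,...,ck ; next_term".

-3,-2,2 ; -44

  a_3 = -3·4 + -2·2 + 2·4 = -8
  a_4 = -3·-8 + -2·4 + 2·2 = 20
  a_5 = -3·20 + -2·-8 + 2·4 = -36
  a_6 = -3·-36 + -2·20 + 2·-8 = 52
  a_7 = -3·52 + -2·-36 + 2·20 = -44
  a_8 = -3·-44 + -2·52 + 2·-36 = -44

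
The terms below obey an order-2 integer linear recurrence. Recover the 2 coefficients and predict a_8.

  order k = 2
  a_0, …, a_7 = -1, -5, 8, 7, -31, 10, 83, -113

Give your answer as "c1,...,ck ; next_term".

  a_2 = -1·-5 + -3·-1 = 8
  a_3 = -1·8 + -3·-5 = 7
  a_4 = -1·7 + -3·8 = -31
  a_5 = -1·-31 + -3·7 = 10
  a_6 = -1·10 + -3·-31 = 83
  a_7 = -1·83 + -3·10 = -113
  a_8 = -1·-113 + -3·83 = -136

-1,-3 ; -136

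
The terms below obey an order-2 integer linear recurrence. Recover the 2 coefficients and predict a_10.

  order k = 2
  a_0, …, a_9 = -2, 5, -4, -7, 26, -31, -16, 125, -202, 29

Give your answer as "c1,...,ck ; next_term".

-2,-3 ; 548

  a_2 = -2·5 + -3·-2 = -4
  a_3 = -2·-4 + -3·5 = -7
  a_4 = -2·-7 + -3·-4 = 26
  a_5 = -2·26 + -3·-7 = -31
  a_6 = -2·-31 + -3·26 = -16
  a_7 = -2·-16 + -3·-31 = 125
  a_8 = -2·125 + -3·-16 = -202
  a_9 = -2·-202 + -3·125 = 29
  a_10 = -2·29 + -3·-202 = 548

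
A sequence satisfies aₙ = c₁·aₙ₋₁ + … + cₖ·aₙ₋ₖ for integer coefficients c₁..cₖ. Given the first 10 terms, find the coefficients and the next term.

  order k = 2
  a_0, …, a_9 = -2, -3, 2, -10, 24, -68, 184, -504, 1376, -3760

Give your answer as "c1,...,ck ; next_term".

  a_2 = -2·-3 + 2·-2 = 2
  a_3 = -2·2 + 2·-3 = -10
  a_4 = -2·-10 + 2·2 = 24
  a_5 = -2·24 + 2·-10 = -68
  a_6 = -2·-68 + 2·24 = 184
  a_7 = -2·184 + 2·-68 = -504
  a_8 = -2·-504 + 2·184 = 1376
  a_9 = -2·1376 + 2·-504 = -3760
  a_10 = -2·-3760 + 2·1376 = 10272

-2,2 ; 10272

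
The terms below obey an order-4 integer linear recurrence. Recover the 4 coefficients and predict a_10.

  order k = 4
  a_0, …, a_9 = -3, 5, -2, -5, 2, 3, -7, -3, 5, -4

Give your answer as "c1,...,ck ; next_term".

0,0,1,1 ; -10

  a_4 = 0·-5 + 0·-2 + 1·5 + 1·-3 = 2
  a_5 = 0·2 + 0·-5 + 1·-2 + 1·5 = 3
  a_6 = 0·3 + 0·2 + 1·-5 + 1·-2 = -7
  a_7 = 0·-7 + 0·3 + 1·2 + 1·-5 = -3
  a_8 = 0·-3 + 0·-7 + 1·3 + 1·2 = 5
  a_9 = 0·5 + 0·-3 + 1·-7 + 1·3 = -4
  a_10 = 0·-4 + 0·5 + 1·-3 + 1·-7 = -10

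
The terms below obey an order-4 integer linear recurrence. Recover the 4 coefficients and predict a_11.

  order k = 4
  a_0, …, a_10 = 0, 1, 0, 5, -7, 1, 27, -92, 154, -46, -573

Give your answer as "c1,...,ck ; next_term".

-2,-2,3,-3 ; 1976

  a_4 = -2·5 + -2·0 + 3·1 + -3·0 = -7
  a_5 = -2·-7 + -2·5 + 3·0 + -3·1 = 1
  a_6 = -2·1 + -2·-7 + 3·5 + -3·0 = 27
  a_7 = -2·27 + -2·1 + 3·-7 + -3·5 = -92
  a_8 = -2·-92 + -2·27 + 3·1 + -3·-7 = 154
  a_9 = -2·154 + -2·-92 + 3·27 + -3·1 = -46
  a_10 = -2·-46 + -2·154 + 3·-92 + -3·27 = -573
  a_11 = -2·-573 + -2·-46 + 3·154 + -3·-92 = 1976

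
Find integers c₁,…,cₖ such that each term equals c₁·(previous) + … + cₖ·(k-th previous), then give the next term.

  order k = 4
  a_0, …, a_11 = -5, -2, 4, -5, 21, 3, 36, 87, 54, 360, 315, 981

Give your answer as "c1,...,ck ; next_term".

  a_4 = 0·-5 + 3·4 + 3·-2 + -3·-5 = 21
  a_5 = 0·21 + 3·-5 + 3·4 + -3·-2 = 3
  a_6 = 0·3 + 3·21 + 3·-5 + -3·4 = 36
  a_7 = 0·36 + 3·3 + 3·21 + -3·-5 = 87
  a_8 = 0·87 + 3·36 + 3·3 + -3·21 = 54
  a_9 = 0·54 + 3·87 + 3·36 + -3·3 = 360
  a_10 = 0·360 + 3·54 + 3·87 + -3·36 = 315
  a_11 = 0·315 + 3·360 + 3·54 + -3·87 = 981
  a_12 = 0·981 + 3·315 + 3·360 + -3·54 = 1863

0,3,3,-3 ; 1863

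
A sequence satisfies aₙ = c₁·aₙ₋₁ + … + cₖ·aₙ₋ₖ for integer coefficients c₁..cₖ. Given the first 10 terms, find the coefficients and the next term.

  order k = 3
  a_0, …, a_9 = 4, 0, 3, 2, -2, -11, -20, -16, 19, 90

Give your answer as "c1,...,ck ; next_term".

  a_3 = 2·3 + -2·0 + -1·4 = 2
  a_4 = 2·2 + -2·3 + -1·0 = -2
  a_5 = 2·-2 + -2·2 + -1·3 = -11
  a_6 = 2·-11 + -2·-2 + -1·2 = -20
  a_7 = 2·-20 + -2·-11 + -1·-2 = -16
  a_8 = 2·-16 + -2·-20 + -1·-11 = 19
  a_9 = 2·19 + -2·-16 + -1·-20 = 90
  a_10 = 2·90 + -2·19 + -1·-16 = 158

2,-2,-1 ; 158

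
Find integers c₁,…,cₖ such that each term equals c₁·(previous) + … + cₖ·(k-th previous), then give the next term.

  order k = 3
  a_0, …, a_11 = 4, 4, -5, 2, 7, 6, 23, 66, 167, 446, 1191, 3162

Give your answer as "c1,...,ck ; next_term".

  a_3 = 2·-5 + 1·4 + 2·4 = 2
  a_4 = 2·2 + 1·-5 + 2·4 = 7
  a_5 = 2·7 + 1·2 + 2·-5 = 6
  a_6 = 2·6 + 1·7 + 2·2 = 23
  a_7 = 2·23 + 1·6 + 2·7 = 66
  a_8 = 2·66 + 1·23 + 2·6 = 167
  a_9 = 2·167 + 1·66 + 2·23 = 446
  a_10 = 2·446 + 1·167 + 2·66 = 1191
  a_11 = 2·1191 + 1·446 + 2·167 = 3162
  a_12 = 2·3162 + 1·1191 + 2·446 = 8407

2,1,2 ; 8407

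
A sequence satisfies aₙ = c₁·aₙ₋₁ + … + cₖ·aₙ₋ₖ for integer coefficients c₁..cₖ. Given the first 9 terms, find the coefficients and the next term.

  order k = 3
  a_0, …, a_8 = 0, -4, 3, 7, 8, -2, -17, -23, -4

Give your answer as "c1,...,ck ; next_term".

  a_3 = 1·3 + -1·-4 + -1·0 = 7
  a_4 = 1·7 + -1·3 + -1·-4 = 8
  a_5 = 1·8 + -1·7 + -1·3 = -2
  a_6 = 1·-2 + -1·8 + -1·7 = -17
  a_7 = 1·-17 + -1·-2 + -1·8 = -23
  a_8 = 1·-23 + -1·-17 + -1·-2 = -4
  a_9 = 1·-4 + -1·-23 + -1·-17 = 36

1,-1,-1 ; 36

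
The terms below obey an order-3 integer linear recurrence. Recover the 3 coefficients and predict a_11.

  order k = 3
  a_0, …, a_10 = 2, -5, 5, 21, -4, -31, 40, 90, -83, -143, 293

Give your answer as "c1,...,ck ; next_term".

  a_3 = 1·5 + -2·-5 + 3·2 = 21
  a_4 = 1·21 + -2·5 + 3·-5 = -4
  a_5 = 1·-4 + -2·21 + 3·5 = -31
  a_6 = 1·-31 + -2·-4 + 3·21 = 40
  a_7 = 1·40 + -2·-31 + 3·-4 = 90
  a_8 = 1·90 + -2·40 + 3·-31 = -83
  a_9 = 1·-83 + -2·90 + 3·40 = -143
  a_10 = 1·-143 + -2·-83 + 3·90 = 293
  a_11 = 1·293 + -2·-143 + 3·-83 = 330

1,-2,3 ; 330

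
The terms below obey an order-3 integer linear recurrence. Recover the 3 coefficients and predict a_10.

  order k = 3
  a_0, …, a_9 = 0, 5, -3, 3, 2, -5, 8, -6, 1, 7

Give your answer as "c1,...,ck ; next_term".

-1,0,1 ; -13

  a_3 = -1·-3 + 0·5 + 1·0 = 3
  a_4 = -1·3 + 0·-3 + 1·5 = 2
  a_5 = -1·2 + 0·3 + 1·-3 = -5
  a_6 = -1·-5 + 0·2 + 1·3 = 8
  a_7 = -1·8 + 0·-5 + 1·2 = -6
  a_8 = -1·-6 + 0·8 + 1·-5 = 1
  a_9 = -1·1 + 0·-6 + 1·8 = 7
  a_10 = -1·7 + 0·1 + 1·-6 = -13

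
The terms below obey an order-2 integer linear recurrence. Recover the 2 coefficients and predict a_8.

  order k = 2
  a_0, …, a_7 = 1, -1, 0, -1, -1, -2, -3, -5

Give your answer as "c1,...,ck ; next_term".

1,1 ; -8

  a_2 = 1·-1 + 1·1 = 0
  a_3 = 1·0 + 1·-1 = -1
  a_4 = 1·-1 + 1·0 = -1
  a_5 = 1·-1 + 1·-1 = -2
  a_6 = 1·-2 + 1·-1 = -3
  a_7 = 1·-3 + 1·-2 = -5
  a_8 = 1·-5 + 1·-3 = -8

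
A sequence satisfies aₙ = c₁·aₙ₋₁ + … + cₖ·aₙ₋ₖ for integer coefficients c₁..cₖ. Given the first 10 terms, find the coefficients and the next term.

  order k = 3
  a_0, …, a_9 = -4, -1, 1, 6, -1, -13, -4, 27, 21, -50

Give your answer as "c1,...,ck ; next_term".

0,-2,-1 ; -69

  a_3 = 0·1 + -2·-1 + -1·-4 = 6
  a_4 = 0·6 + -2·1 + -1·-1 = -1
  a_5 = 0·-1 + -2·6 + -1·1 = -13
  a_6 = 0·-13 + -2·-1 + -1·6 = -4
  a_7 = 0·-4 + -2·-13 + -1·-1 = 27
  a_8 = 0·27 + -2·-4 + -1·-13 = 21
  a_9 = 0·21 + -2·27 + -1·-4 = -50
  a_10 = 0·-50 + -2·21 + -1·27 = -69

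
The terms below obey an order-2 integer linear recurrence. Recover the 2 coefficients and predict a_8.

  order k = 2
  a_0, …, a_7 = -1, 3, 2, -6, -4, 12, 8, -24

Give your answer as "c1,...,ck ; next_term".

0,-2 ; -16

  a_2 = 0·3 + -2·-1 = 2
  a_3 = 0·2 + -2·3 = -6
  a_4 = 0·-6 + -2·2 = -4
  a_5 = 0·-4 + -2·-6 = 12
  a_6 = 0·12 + -2·-4 = 8
  a_7 = 0·8 + -2·12 = -24
  a_8 = 0·-24 + -2·8 = -16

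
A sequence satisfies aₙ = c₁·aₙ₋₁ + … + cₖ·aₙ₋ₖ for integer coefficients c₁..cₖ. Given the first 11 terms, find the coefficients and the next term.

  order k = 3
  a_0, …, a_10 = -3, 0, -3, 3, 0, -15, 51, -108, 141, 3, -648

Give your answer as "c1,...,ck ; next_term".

  a_3 = -3·-3 + -3·0 + 2·-3 = 3
  a_4 = -3·3 + -3·-3 + 2·0 = 0
  a_5 = -3·0 + -3·3 + 2·-3 = -15
  a_6 = -3·-15 + -3·0 + 2·3 = 51
  a_7 = -3·51 + -3·-15 + 2·0 = -108
  a_8 = -3·-108 + -3·51 + 2·-15 = 141
  a_9 = -3·141 + -3·-108 + 2·51 = 3
  a_10 = -3·3 + -3·141 + 2·-108 = -648
  a_11 = -3·-648 + -3·3 + 2·141 = 2217

-3,-3,2 ; 2217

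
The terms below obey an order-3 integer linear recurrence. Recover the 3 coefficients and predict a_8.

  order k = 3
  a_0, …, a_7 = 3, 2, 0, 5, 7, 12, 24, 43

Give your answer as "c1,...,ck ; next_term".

1,1,1 ; 79

  a_3 = 1·0 + 1·2 + 1·3 = 5
  a_4 = 1·5 + 1·0 + 1·2 = 7
  a_5 = 1·7 + 1·5 + 1·0 = 12
  a_6 = 1·12 + 1·7 + 1·5 = 24
  a_7 = 1·24 + 1·12 + 1·7 = 43
  a_8 = 1·43 + 1·24 + 1·12 = 79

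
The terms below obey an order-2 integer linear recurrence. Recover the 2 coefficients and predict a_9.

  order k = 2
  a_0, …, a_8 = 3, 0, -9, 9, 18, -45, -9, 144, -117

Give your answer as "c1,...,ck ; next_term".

-1,-3 ; -315

  a_2 = -1·0 + -3·3 = -9
  a_3 = -1·-9 + -3·0 = 9
  a_4 = -1·9 + -3·-9 = 18
  a_5 = -1·18 + -3·9 = -45
  a_6 = -1·-45 + -3·18 = -9
  a_7 = -1·-9 + -3·-45 = 144
  a_8 = -1·144 + -3·-9 = -117
  a_9 = -1·-117 + -3·144 = -315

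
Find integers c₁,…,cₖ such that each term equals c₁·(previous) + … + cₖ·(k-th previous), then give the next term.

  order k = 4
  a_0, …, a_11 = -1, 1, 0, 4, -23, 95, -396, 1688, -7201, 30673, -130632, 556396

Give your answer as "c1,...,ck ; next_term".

  a_4 = -4·4 + 0·0 + -4·1 + 3·-1 = -23
  a_5 = -4·-23 + 0·4 + -4·0 + 3·1 = 95
  a_6 = -4·95 + 0·-23 + -4·4 + 3·0 = -396
  a_7 = -4·-396 + 0·95 + -4·-23 + 3·4 = 1688
  a_8 = -4·1688 + 0·-396 + -4·95 + 3·-23 = -7201
  a_9 = -4·-7201 + 0·1688 + -4·-396 + 3·95 = 30673
  a_10 = -4·30673 + 0·-7201 + -4·1688 + 3·-396 = -130632
  a_11 = -4·-130632 + 0·30673 + -4·-7201 + 3·1688 = 556396
  a_12 = -4·556396 + 0·-130632 + -4·30673 + 3·-7201 = -2369879

-4,0,-4,3 ; -2369879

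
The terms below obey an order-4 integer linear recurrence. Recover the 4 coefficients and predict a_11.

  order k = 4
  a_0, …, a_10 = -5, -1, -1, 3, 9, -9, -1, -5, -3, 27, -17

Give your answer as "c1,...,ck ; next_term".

-1,-1,-1,-2 ; 3

  a_4 = -1·3 + -1·-1 + -1·-1 + -2·-5 = 9
  a_5 = -1·9 + -1·3 + -1·-1 + -2·-1 = -9
  a_6 = -1·-9 + -1·9 + -1·3 + -2·-1 = -1
  a_7 = -1·-1 + -1·-9 + -1·9 + -2·3 = -5
  a_8 = -1·-5 + -1·-1 + -1·-9 + -2·9 = -3
  a_9 = -1·-3 + -1·-5 + -1·-1 + -2·-9 = 27
  a_10 = -1·27 + -1·-3 + -1·-5 + -2·-1 = -17
  a_11 = -1·-17 + -1·27 + -1·-3 + -2·-5 = 3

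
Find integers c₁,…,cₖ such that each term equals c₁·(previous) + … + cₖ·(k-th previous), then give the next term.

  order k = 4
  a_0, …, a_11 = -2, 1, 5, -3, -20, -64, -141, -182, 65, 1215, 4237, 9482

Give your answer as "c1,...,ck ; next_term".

  a_4 = 3·-3 + -3·5 + -2·1 + -3·-2 = -20
  a_5 = 3·-20 + -3·-3 + -2·5 + -3·1 = -64
  a_6 = 3·-64 + -3·-20 + -2·-3 + -3·5 = -141
  a_7 = 3·-141 + -3·-64 + -2·-20 + -3·-3 = -182
  a_8 = 3·-182 + -3·-141 + -2·-64 + -3·-20 = 65
  a_9 = 3·65 + -3·-182 + -2·-141 + -3·-64 = 1215
  a_10 = 3·1215 + -3·65 + -2·-182 + -3·-141 = 4237
  a_11 = 3·4237 + -3·1215 + -2·65 + -3·-182 = 9482
  a_12 = 3·9482 + -3·4237 + -2·1215 + -3·65 = 13110

3,-3,-2,-3 ; 13110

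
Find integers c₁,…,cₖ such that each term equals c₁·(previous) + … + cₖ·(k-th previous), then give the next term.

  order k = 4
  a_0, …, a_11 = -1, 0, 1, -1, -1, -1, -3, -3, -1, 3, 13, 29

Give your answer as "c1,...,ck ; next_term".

  a_4 = 2·-1 + -1·1 + 0·0 + -2·-1 = -1
  a_5 = 2·-1 + -1·-1 + 0·1 + -2·0 = -1
  a_6 = 2·-1 + -1·-1 + 0·-1 + -2·1 = -3
  a_7 = 2·-3 + -1·-1 + 0·-1 + -2·-1 = -3
  a_8 = 2·-3 + -1·-3 + 0·-1 + -2·-1 = -1
  a_9 = 2·-1 + -1·-3 + 0·-3 + -2·-1 = 3
  a_10 = 2·3 + -1·-1 + 0·-3 + -2·-3 = 13
  a_11 = 2·13 + -1·3 + 0·-1 + -2·-3 = 29
  a_12 = 2·29 + -1·13 + 0·3 + -2·-1 = 47

2,-1,0,-2 ; 47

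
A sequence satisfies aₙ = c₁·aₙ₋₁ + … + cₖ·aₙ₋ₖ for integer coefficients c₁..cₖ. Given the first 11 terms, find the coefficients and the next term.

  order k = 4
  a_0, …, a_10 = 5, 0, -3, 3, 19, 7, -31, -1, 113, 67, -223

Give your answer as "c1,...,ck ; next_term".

  a_4 = 1·3 + -2·-3 + 2·0 + 2·5 = 19
  a_5 = 1·19 + -2·3 + 2·-3 + 2·0 = 7
  a_6 = 1·7 + -2·19 + 2·3 + 2·-3 = -31
  a_7 = 1·-31 + -2·7 + 2·19 + 2·3 = -1
  a_8 = 1·-1 + -2·-31 + 2·7 + 2·19 = 113
  a_9 = 1·113 + -2·-1 + 2·-31 + 2·7 = 67
  a_10 = 1·67 + -2·113 + 2·-1 + 2·-31 = -223
  a_11 = 1·-223 + -2·67 + 2·113 + 2·-1 = -133

1,-2,2,2 ; -133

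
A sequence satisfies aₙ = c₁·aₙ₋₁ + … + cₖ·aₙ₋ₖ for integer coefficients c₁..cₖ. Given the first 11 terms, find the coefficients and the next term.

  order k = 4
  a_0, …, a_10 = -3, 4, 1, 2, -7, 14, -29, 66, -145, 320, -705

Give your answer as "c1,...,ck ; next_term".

  a_4 = -1·2 + 2·1 + -1·4 + 1·-3 = -7
  a_5 = -1·-7 + 2·2 + -1·1 + 1·4 = 14
  a_6 = -1·14 + 2·-7 + -1·2 + 1·1 = -29
  a_7 = -1·-29 + 2·14 + -1·-7 + 1·2 = 66
  a_8 = -1·66 + 2·-29 + -1·14 + 1·-7 = -145
  a_9 = -1·-145 + 2·66 + -1·-29 + 1·14 = 320
  a_10 = -1·320 + 2·-145 + -1·66 + 1·-29 = -705
  a_11 = -1·-705 + 2·320 + -1·-145 + 1·66 = 1556

-1,2,-1,1 ; 1556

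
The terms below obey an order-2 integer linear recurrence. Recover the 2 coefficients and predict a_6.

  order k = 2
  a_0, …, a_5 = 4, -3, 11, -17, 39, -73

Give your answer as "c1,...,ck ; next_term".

-1,2 ; 151

  a_2 = -1·-3 + 2·4 = 11
  a_3 = -1·11 + 2·-3 = -17
  a_4 = -1·-17 + 2·11 = 39
  a_5 = -1·39 + 2·-17 = -73
  a_6 = -1·-73 + 2·39 = 151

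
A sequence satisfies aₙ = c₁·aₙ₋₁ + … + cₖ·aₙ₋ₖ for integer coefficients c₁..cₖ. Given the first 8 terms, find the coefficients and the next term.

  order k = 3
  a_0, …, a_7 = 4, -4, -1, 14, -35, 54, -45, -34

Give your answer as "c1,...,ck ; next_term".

  a_3 = -2·-1 + -1·-4 + 2·4 = 14
  a_4 = -2·14 + -1·-1 + 2·-4 = -35
  a_5 = -2·-35 + -1·14 + 2·-1 = 54
  a_6 = -2·54 + -1·-35 + 2·14 = -45
  a_7 = -2·-45 + -1·54 + 2·-35 = -34
  a_8 = -2·-34 + -1·-45 + 2·54 = 221

-2,-1,2 ; 221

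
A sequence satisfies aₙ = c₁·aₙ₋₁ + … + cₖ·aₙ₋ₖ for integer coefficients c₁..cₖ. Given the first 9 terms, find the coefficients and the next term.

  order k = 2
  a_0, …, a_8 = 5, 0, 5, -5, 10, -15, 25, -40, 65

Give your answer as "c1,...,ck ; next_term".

-1,1 ; -105

  a_2 = -1·0 + 1·5 = 5
  a_3 = -1·5 + 1·0 = -5
  a_4 = -1·-5 + 1·5 = 10
  a_5 = -1·10 + 1·-5 = -15
  a_6 = -1·-15 + 1·10 = 25
  a_7 = -1·25 + 1·-15 = -40
  a_8 = -1·-40 + 1·25 = 65
  a_9 = -1·65 + 1·-40 = -105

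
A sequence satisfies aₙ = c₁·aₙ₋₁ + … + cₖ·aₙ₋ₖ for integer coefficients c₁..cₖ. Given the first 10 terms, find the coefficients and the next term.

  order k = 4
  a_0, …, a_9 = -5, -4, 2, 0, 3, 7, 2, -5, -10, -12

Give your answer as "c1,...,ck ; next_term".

1,-1,0,-1 ; -4

  a_4 = 1·0 + -1·2 + 0·-4 + -1·-5 = 3
  a_5 = 1·3 + -1·0 + 0·2 + -1·-4 = 7
  a_6 = 1·7 + -1·3 + 0·0 + -1·2 = 2
  a_7 = 1·2 + -1·7 + 0·3 + -1·0 = -5
  a_8 = 1·-5 + -1·2 + 0·7 + -1·3 = -10
  a_9 = 1·-10 + -1·-5 + 0·2 + -1·7 = -12
  a_10 = 1·-12 + -1·-10 + 0·-5 + -1·2 = -4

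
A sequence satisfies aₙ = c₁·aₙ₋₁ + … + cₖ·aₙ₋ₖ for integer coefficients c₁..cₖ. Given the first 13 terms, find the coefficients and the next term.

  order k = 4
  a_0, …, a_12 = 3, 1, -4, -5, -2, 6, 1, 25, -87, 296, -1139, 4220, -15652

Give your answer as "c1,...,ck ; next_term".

-3,2,-3,-2 ; 58221

  a_4 = -3·-5 + 2·-4 + -3·1 + -2·3 = -2
  a_5 = -3·-2 + 2·-5 + -3·-4 + -2·1 = 6
  a_6 = -3·6 + 2·-2 + -3·-5 + -2·-4 = 1
  a_7 = -3·1 + 2·6 + -3·-2 + -2·-5 = 25
  a_8 = -3·25 + 2·1 + -3·6 + -2·-2 = -87
  a_9 = -3·-87 + 2·25 + -3·1 + -2·6 = 296
  a_10 = -3·296 + 2·-87 + -3·25 + -2·1 = -1139
  a_11 = -3·-1139 + 2·296 + -3·-87 + -2·25 = 4220
  a_12 = -3·4220 + 2·-1139 + -3·296 + -2·-87 = -15652
  a_13 = -3·-15652 + 2·4220 + -3·-1139 + -2·296 = 58221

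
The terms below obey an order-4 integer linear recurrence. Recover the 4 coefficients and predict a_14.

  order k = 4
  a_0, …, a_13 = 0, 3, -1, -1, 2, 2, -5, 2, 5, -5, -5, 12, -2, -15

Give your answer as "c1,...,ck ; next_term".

-1,-1,0,1 ; 12

  a_4 = -1·-1 + -1·-1 + 0·3 + 1·0 = 2
  a_5 = -1·2 + -1·-1 + 0·-1 + 1·3 = 2
  a_6 = -1·2 + -1·2 + 0·-1 + 1·-1 = -5
  a_7 = -1·-5 + -1·2 + 0·2 + 1·-1 = 2
  a_8 = -1·2 + -1·-5 + 0·2 + 1·2 = 5
  a_9 = -1·5 + -1·2 + 0·-5 + 1·2 = -5
  a_10 = -1·-5 + -1·5 + 0·2 + 1·-5 = -5
  a_11 = -1·-5 + -1·-5 + 0·5 + 1·2 = 12
  a_12 = -1·12 + -1·-5 + 0·-5 + 1·5 = -2
  a_13 = -1·-2 + -1·12 + 0·-5 + 1·-5 = -15
  a_14 = -1·-15 + -1·-2 + 0·12 + 1·-5 = 12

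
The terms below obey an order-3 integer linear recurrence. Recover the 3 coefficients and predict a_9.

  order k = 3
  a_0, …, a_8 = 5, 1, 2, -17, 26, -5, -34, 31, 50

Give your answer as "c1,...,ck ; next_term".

  a_3 = -2·2 + -3·1 + -2·5 = -17
  a_4 = -2·-17 + -3·2 + -2·1 = 26
  a_5 = -2·26 + -3·-17 + -2·2 = -5
  a_6 = -2·-5 + -3·26 + -2·-17 = -34
  a_7 = -2·-34 + -3·-5 + -2·26 = 31
  a_8 = -2·31 + -3·-34 + -2·-5 = 50
  a_9 = -2·50 + -3·31 + -2·-34 = -125

-2,-3,-2 ; -125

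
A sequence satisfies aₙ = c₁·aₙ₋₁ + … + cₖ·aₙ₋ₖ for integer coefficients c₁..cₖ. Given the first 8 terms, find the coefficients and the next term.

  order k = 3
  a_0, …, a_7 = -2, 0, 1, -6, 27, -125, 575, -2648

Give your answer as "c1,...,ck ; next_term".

-4,3,1 ; 12192

  a_3 = -4·1 + 3·0 + 1·-2 = -6
  a_4 = -4·-6 + 3·1 + 1·0 = 27
  a_5 = -4·27 + 3·-6 + 1·1 = -125
  a_6 = -4·-125 + 3·27 + 1·-6 = 575
  a_7 = -4·575 + 3·-125 + 1·27 = -2648
  a_8 = -4·-2648 + 3·575 + 1·-125 = 12192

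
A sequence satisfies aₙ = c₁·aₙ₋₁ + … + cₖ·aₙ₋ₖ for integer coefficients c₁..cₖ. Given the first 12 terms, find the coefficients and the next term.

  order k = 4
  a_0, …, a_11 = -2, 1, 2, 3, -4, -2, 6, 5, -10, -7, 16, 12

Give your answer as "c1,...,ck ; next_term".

0,-1,0,1 ; -26

  a_4 = 0·3 + -1·2 + 0·1 + 1·-2 = -4
  a_5 = 0·-4 + -1·3 + 0·2 + 1·1 = -2
  a_6 = 0·-2 + -1·-4 + 0·3 + 1·2 = 6
  a_7 = 0·6 + -1·-2 + 0·-4 + 1·3 = 5
  a_8 = 0·5 + -1·6 + 0·-2 + 1·-4 = -10
  a_9 = 0·-10 + -1·5 + 0·6 + 1·-2 = -7
  a_10 = 0·-7 + -1·-10 + 0·5 + 1·6 = 16
  a_11 = 0·16 + -1·-7 + 0·-10 + 1·5 = 12
  a_12 = 0·12 + -1·16 + 0·-7 + 1·-10 = -26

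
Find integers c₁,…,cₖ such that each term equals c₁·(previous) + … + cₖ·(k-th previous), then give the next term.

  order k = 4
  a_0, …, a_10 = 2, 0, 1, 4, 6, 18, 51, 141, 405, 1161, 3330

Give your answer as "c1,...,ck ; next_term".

3,0,0,-3 ; 9567

  a_4 = 3·4 + 0·1 + 0·0 + -3·2 = 6
  a_5 = 3·6 + 0·4 + 0·1 + -3·0 = 18
  a_6 = 3·18 + 0·6 + 0·4 + -3·1 = 51
  a_7 = 3·51 + 0·18 + 0·6 + -3·4 = 141
  a_8 = 3·141 + 0·51 + 0·18 + -3·6 = 405
  a_9 = 3·405 + 0·141 + 0·51 + -3·18 = 1161
  a_10 = 3·1161 + 0·405 + 0·141 + -3·51 = 3330
  a_11 = 3·3330 + 0·1161 + 0·405 + -3·141 = 9567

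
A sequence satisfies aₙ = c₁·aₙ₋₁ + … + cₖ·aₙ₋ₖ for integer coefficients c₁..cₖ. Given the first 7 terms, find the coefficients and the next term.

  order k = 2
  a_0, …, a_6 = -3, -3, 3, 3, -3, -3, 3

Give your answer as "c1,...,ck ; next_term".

  a_2 = 0·-3 + -1·-3 = 3
  a_3 = 0·3 + -1·-3 = 3
  a_4 = 0·3 + -1·3 = -3
  a_5 = 0·-3 + -1·3 = -3
  a_6 = 0·-3 + -1·-3 = 3
  a_7 = 0·3 + -1·-3 = 3

0,-1 ; 3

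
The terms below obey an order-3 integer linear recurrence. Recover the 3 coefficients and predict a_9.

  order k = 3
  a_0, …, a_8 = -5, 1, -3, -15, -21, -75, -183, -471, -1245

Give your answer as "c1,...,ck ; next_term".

1,3,3 ; -3207

  a_3 = 1·-3 + 3·1 + 3·-5 = -15
  a_4 = 1·-15 + 3·-3 + 3·1 = -21
  a_5 = 1·-21 + 3·-15 + 3·-3 = -75
  a_6 = 1·-75 + 3·-21 + 3·-15 = -183
  a_7 = 1·-183 + 3·-75 + 3·-21 = -471
  a_8 = 1·-471 + 3·-183 + 3·-75 = -1245
  a_9 = 1·-1245 + 3·-471 + 3·-183 = -3207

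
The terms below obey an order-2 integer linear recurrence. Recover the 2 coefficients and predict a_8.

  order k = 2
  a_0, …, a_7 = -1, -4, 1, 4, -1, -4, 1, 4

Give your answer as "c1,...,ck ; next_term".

  a_2 = 0·-4 + -1·-1 = 1
  a_3 = 0·1 + -1·-4 = 4
  a_4 = 0·4 + -1·1 = -1
  a_5 = 0·-1 + -1·4 = -4
  a_6 = 0·-4 + -1·-1 = 1
  a_7 = 0·1 + -1·-4 = 4
  a_8 = 0·4 + -1·1 = -1

0,-1 ; -1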